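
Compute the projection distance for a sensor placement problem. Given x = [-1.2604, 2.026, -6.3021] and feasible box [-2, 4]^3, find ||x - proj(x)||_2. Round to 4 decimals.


Project each component onto [-2, 4].
clip(-1.2604) = -1.2604, clip(2.026) = 2.026, clip(-6.3021) = -2.0
Projection = [-1.2604, 2.026, -2.0]
Squared diffs: [0.0, 0.0, 18.5081]
Distance = sqrt(18.5081) = 4.3021


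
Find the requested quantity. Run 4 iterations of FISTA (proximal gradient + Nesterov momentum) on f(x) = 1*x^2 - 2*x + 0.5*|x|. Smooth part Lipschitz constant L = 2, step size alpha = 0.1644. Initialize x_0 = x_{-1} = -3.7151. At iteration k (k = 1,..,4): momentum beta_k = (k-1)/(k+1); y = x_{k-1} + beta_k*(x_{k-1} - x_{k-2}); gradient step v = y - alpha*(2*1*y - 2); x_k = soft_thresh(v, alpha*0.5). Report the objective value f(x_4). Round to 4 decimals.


FISTA on f(x) = 1*x^2 - 2*x + 0.5*|x|
L = 2, alpha = 0.1644
Iteration 1: beta = 0.0, y = -3.7151 + 0.0*(-3.7151 + 3.7151) = -3.7151
  grad(y) = -9.4302, v = y - alpha*grad = -2.1648
  prox(v) = soft_thresh(-2.1648, 0.0822) = -2.0826
Iteration 2: beta = 0.3333, y = -2.0826 + 0.3333*(-2.0826 + 3.7151) = -1.5384
  grad(y) = -5.0768, v = y - alpha*grad = -0.7038
  prox(v) = soft_thresh(-0.7038, 0.0822) = -0.6216
Iteration 3: beta = 0.5, y = -0.6216 + 0.5*(-0.6216 + 2.0826) = 0.1089
  grad(y) = -1.7821, v = y - alpha*grad = 0.4019
  prox(v) = soft_thresh(0.4019, 0.0822) = 0.3197
Iteration 4: beta = 0.6, y = 0.3197 + 0.6*(0.3197 + 0.6216) = 0.8845
  grad(y) = -0.231, v = y - alpha*grad = 0.9225
  prox(v) = soft_thresh(0.9225, 0.0822) = 0.8403
f(x_4) = 1*0.8403^2 - 2*0.8403 + 0.5*|0.8403| = -0.5544


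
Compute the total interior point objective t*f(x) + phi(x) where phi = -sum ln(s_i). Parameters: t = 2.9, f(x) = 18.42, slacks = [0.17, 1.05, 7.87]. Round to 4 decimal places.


Step 1: Compute log-barrier.
ln values: [-1.772, 0.0488, 2.0631]
phi = -(-1.772 + 0.0488 + 2.0631) = -0.3399
Step 2: Compute augmented objective.
t*f(x) = 2.9*18.42 = 53.418
Total = 53.418 - 0.3399 = 53.0781


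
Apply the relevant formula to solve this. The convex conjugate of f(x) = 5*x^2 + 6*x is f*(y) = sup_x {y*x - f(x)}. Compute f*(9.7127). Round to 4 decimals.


f*(y) = sup_x {y*x - a*x^2 - b*x} = sup_x {(y-b)*x - a*x^2}
FOC: (y - b) - 2a*x = 0 => x* = (y - b)/(2a)
x* = (9.7127 - 6)/(2*5) = 0.3713
f*(9.7127) = (y-b)^2/(4a) = (9.7127 - 6)^2/(4*5)
= 13.7841/20 = 0.6892


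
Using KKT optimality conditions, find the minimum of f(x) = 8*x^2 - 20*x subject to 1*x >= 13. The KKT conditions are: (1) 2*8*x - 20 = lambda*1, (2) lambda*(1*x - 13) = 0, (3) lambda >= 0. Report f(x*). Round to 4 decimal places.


Step 1: Try lambda = 0 (constraint inactive).
x_unc = 20/(2*8) = 1.25
Check: 1*1.25 = 1.25 < 13 -- violated!
Step 2: Constraint must be active: 1*x = 13
x* = 13/1 = 13.0
lambda = (2*8*13.0 - 20)/1 = 188.0
Step 3: Compute optimal value.
f(x*) = 8*13.0^2 - 20*13.0 = 1092.0


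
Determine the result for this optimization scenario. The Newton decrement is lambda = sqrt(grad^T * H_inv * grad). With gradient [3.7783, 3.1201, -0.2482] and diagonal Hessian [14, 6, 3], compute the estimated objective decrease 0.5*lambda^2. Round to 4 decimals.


Step 1: H is diagonal, so H^(-1) * g = [0.2699, 0.52, -0.0827].
Step 2: g^T H^(-1) g = sum_i g_i^2 / H_ii
  = (3.7783)^2/14 + (3.1201)^2/6 + (-0.2482)^2/3
  = 1.0197 + 1.6225 + 0.0205 = 2.6627
Step 3: Objective decrease = 0.5 * g^T H^(-1) g = 1.3314


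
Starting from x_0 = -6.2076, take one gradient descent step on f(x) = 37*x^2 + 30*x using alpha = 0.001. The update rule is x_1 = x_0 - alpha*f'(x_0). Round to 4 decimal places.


We compute the gradient at x_0 and apply the update.
f'(x) = 74*x + 30
f'(-6.2076) = 74*-6.2076 + 30 = -429.3624
x_1 = -6.2076 - 0.001*-429.3624 = -5.7782


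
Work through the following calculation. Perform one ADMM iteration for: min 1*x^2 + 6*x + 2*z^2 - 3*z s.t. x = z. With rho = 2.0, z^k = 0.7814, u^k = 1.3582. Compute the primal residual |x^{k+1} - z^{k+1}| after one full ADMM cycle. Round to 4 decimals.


ADMM iteration with rho = 2.0, z^k = 0.7814, u^k = 1.3582
Step 1: x-update.
Minimize 1*x^2 + 6*x + (2.0/2)*(x - 0.7814 + 1.3582)^2
FOC: (2*1 + 2.0)*x = -6 + 2.0*(0.7814 - 1.3582)
x^{k+1} = -1.7884
Step 2: z-update.
Minimize 2*z^2 - 3*z + (2.0/2)*(-1.7884 - z + 1.3582)^2
FOC: (2*2 + 2.0)*z = 3 + 2.0*(-1.7884 + 1.3582)
z^{k+1} = 0.3566
Step 3: u-update.
u^{k+1} = 1.3582 - 1.7884 - 0.3566 = -0.7868
Step 4: Primal residual = |-1.7884 - 0.3566| = 2.145


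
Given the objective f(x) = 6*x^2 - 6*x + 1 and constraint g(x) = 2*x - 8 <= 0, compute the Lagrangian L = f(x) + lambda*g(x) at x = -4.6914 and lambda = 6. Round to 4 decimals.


Step 1: Evaluate f(x).
f(-4.6914) = 6*(-4.6914)^2 - 6*(-4.6914) + 1 = 161.2038
Step 2: Evaluate g(x).
g(-4.6914) = 2*-4.6914 - 8 = -17.3828
Step 3: Compute Lagrangian.
L = 161.2038 + 6*-17.3828 = 56.907


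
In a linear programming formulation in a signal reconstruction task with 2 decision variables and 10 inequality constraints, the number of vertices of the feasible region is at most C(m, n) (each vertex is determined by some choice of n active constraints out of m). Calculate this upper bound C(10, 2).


Each vertex corresponds to some choice of n active constraints out of m, so the number of vertices is at most C(m, n) = m! / (n!(m-n)!).
m = 10, n = 2
Numerator: 10 * 9
Denominator: 2! = 2
C(10, 2) = 45


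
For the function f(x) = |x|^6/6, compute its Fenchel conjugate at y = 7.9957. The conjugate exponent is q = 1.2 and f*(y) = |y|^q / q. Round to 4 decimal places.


The conjugate exponent q satisfies 1/p + 1/q = 1.
p = 6, so q = 6/(6 - 1) = 1.2
|y|^q = 7.9957^1.2 = 12.1179
f*(7.9957) = 12.1179 / 1.2 = 10.0983


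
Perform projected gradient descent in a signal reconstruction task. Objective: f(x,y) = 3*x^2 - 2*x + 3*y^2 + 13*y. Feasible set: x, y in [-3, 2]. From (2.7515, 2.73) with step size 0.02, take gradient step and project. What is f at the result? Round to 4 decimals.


Step 1: Compute gradient at (2.7515, 2.73).
grad_x = 2*3*2.7515 - 2 = 14.509
grad_y = 2*3*2.73 + 13 = 29.38
Step 2: Gradient step.
x_raw = 2.7515 - 0.02*14.509 = 2.4613
y_raw = 2.73 - 0.02*29.38 = 2.1424
Step 3: Project onto [-3, 2].
x_proj = clip(2.4613) = 2.0
y_proj = clip(2.1424) = 2.0
Step 4: Evaluate f.
f(2.0, 2.0) = 46.0


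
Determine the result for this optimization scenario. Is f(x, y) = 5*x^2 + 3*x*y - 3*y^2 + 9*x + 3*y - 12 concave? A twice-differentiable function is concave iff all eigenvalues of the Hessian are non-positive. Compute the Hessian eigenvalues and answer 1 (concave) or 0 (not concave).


The Hessian of f(x,y) = 5*x^2 + 3*x*y - 3*y^2 + 9*x + 3*y - 12 is:
H = [[10, 3], [3, -6]]
Trace = 10 - 6 = 4
Determinant = 10*-6 - (3)^2 = -69
Discriminant = (4)^2 - 4*-69 = 292.0
Eigenvalues: lambda_1 = -6.544, lambda_2 = 10.544
The function is not concave.

0


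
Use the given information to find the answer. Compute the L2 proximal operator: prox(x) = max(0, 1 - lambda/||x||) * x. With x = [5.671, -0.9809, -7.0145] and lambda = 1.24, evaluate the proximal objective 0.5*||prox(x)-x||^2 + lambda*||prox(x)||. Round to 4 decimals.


Step 1: Compute ||x||.
||x|| = 9.0733
Step 2: Compute scaling factor.
scale = max(0, 1 - 1.24/9.0733) = 0.8633
Step 3: prox(x) = [4.896, -0.8468, -6.0559]
||prox(x)|| = 7.8333
Step 4: Proximal objective.
0.5*||prox-x||^2 = 0.7688
lambda*||prox|| = 9.7133
Total = 10.4821


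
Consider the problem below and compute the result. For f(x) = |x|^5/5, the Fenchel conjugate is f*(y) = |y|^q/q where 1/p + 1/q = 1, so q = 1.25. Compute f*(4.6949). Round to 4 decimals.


The conjugate exponent q satisfies 1/p + 1/q = 1.
p = 5, so q = 5/(5 - 1) = 1.25
|y|^q = 4.6949^1.25 = 6.9109
f*(4.6949) = 6.9109 / 1.25 = 5.5287


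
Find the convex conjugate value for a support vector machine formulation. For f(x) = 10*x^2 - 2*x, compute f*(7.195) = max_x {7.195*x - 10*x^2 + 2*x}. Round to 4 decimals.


f*(y) = sup_x {y*x - a*x^2 - b*x} = sup_x {(y-b)*x - a*x^2}
FOC: (y - b) - 2a*x = 0 => x* = (y - b)/(2a)
x* = (7.195 + 2)/(2*10) = 0.4598
f*(7.195) = (y-b)^2/(4a) = (7.195 + 2)^2/(4*10)
= 84.548/40 = 2.1137


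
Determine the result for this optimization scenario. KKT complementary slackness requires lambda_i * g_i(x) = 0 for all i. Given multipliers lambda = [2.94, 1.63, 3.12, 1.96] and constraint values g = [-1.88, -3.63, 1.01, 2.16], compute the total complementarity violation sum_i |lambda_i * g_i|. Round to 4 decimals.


KKT complementary slackness check:
lambda_1 * g_1 = 2.94 * -1.88 = -5.5272
lambda_2 * g_2 = 1.63 * -3.63 = -5.9169
lambda_3 * g_3 = 3.12 * 1.01 = 3.1512
lambda_4 * g_4 = 1.96 * 2.16 = 4.2336
Total violation = 5.5272 + 5.9169 + 3.1512 + 4.2336 = 18.8289


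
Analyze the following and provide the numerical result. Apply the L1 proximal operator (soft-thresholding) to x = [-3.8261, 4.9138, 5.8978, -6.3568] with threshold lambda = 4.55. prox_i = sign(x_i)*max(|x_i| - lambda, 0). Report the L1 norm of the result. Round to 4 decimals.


Soft-thresholding with lambda = 4.55:
prox(-3.8261) = sign(-3.8261)*max(|-3.8261| - 4.55, 0) = 0.0
prox(4.9138) = sign(4.9138)*max(|4.9138| - 4.55, 0) = 0.3638
prox(5.8978) = sign(5.8978)*max(|5.8978| - 4.55, 0) = 1.3478
prox(-6.3568) = sign(-6.3568)*max(|-6.3568| - 4.55, 0) = -1.8068
prox(x) = [0.0, 0.3638, 1.3478, -1.8068]
||prox(x)||_1 = 0.0 + 0.3638 + 1.3478 + 1.8068 = 3.5184


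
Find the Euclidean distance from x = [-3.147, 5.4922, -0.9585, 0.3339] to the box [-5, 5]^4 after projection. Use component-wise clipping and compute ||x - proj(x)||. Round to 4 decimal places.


Project each component onto [-5, 5].
clip(-3.147) = -3.147, clip(5.4922) = 5.0, clip(-0.9585) = -0.9585, clip(0.3339) = 0.3339
Projection = [-3.147, 5.0, -0.9585, 0.3339]
Squared diffs: [0.0, 0.2423, 0.0, 0.0]
Distance = sqrt(0.2423) = 0.4922


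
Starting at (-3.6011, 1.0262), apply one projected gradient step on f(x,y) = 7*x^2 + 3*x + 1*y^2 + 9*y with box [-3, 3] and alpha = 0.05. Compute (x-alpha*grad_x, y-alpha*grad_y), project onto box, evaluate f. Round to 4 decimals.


Step 1: Compute gradient at (-3.6011, 1.0262).
grad_x = 2*7*-3.6011 + 3 = -47.4154
grad_y = 2*1*1.0262 + 9 = 11.0524
Step 2: Gradient step.
x_raw = -3.6011 - 0.05*-47.4154 = -1.2303
y_raw = 1.0262 - 0.05*11.0524 = 0.4736
Step 3: Project onto [-3, 3].
x_proj = clip(-1.2303) = -1.2303
y_proj = clip(0.4736) = 0.4736
Step 4: Evaluate f.
f(-1.2303, 0.4736) = 11.3915


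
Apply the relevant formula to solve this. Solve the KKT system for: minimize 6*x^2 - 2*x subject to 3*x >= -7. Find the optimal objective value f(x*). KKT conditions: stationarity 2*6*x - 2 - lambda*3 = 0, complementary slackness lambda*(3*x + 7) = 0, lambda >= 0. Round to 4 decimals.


Step 1: Try lambda = 0 (constraint inactive).
Stationarity: 2*6*x - 2 = 0
x* = 2/(2*6) = 1/6 = 0.1667 (rounded; the exact value 1/6 is used below)
Check constraint: 3*0.1667 = 0.5001 >= -7 -- satisfied.
Step 2: Compute optimal value.
f(x*) = 6*(1/6)^2 - 2*(1/6) = -0.1667


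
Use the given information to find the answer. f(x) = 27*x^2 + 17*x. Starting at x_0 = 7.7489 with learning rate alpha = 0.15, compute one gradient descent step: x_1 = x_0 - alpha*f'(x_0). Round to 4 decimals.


We compute the gradient at x_0 and apply the update.
f'(x) = 54*x + 17
f'(7.7489) = 54*7.7489 + 17 = 435.4406
x_1 = 7.7489 - 0.15*435.4406 = -57.5672


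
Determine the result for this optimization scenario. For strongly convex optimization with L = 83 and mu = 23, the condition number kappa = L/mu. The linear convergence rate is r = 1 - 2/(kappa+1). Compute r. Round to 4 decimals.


Step 1: Compute the condition number.
kappa = L/mu = 83/23 = 3.6087
Step 2: Compute the convergence rate.
r = 1 - 2/(kappa + 1) = 1 - 2*mu/(L + mu) = (L - mu)/(L + mu) = 60/106 = 0.566


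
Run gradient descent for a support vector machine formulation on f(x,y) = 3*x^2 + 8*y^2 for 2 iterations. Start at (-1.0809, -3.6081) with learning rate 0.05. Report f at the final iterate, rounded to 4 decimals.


Gradient descent on f(x,y) = 3*x^2 + 8*y^2.
Starting point: (-1.0809, -3.6081), alpha = 0.05
Step 1: grad_x = 2*3*-1.0809 = -6.4854, grad_y = 2*8*-3.6081 = -57.7296
  x_1 = -1.0809 - 0.05*-6.4854 = -0.7566
  y_1 = -3.6081 - 0.05*-57.7296 = -0.7216
Step 2: grad_x = 2*3*-0.7566 = -4.5398, grad_y = 2*8*-0.7216 = -11.5459
  x_2 = -0.7566 - 0.05*-4.5398 = -0.5296
  y_2 = -0.7216 - 0.05*-11.5459 = -0.1443
f(-0.5296, -0.1443) = 3*(-0.5296)^2 + 8*(-0.1443)^2 = 1.0082


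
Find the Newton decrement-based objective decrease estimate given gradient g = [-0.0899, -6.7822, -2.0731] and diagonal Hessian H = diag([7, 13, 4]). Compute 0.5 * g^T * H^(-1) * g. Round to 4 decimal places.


Step 1: H is diagonal, so H^(-1) * g = [-0.0128, -0.5217, -0.5183].
Step 2: g^T H^(-1) g = sum_i g_i^2 / H_ii
  = (-0.0899)^2/7 + (-6.7822)^2/13 + (-2.0731)^2/4
  = 0.0012 + 3.5383 + 1.0744 = 4.6139
Step 3: Objective decrease = 0.5 * g^T H^(-1) g = 2.307


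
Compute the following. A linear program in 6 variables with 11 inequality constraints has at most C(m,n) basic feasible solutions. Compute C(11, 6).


Each vertex corresponds to some choice of n active constraints out of m, so the number of vertices is at most C(m, n) = m! / (n!(m-n)!).
m = 11, n = 6
Numerator: 11 * 10 * 9 * 8 * 7 * 6
Denominator: 6! = 720
C(11, 6) = 462


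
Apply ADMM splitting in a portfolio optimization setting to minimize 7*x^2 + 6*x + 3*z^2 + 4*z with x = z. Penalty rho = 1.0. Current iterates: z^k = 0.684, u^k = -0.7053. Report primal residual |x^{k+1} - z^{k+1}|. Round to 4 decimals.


ADMM iteration with rho = 1.0, z^k = 0.684, u^k = -0.7053
Step 1: x-update.
Minimize 7*x^2 + 6*x + (1.0/2)*(x - 0.684 - 0.7053)^2
FOC: (2*7 + 1.0)*x = -6 + 1.0*(0.684 + 0.7053)
x^{k+1} = -0.3074
Step 2: z-update.
Minimize 3*z^2 + 4*z + (1.0/2)*(-0.3074 - z - 0.7053)^2
FOC: (2*3 + 1.0)*z = -4 + 1.0*(-0.3074 - 0.7053)
z^{k+1} = -0.7161
Step 3: u-update.
u^{k+1} = -0.7053 - 0.3074 + 0.7161 = -0.2966
Step 4: Primal residual = |-0.3074 + 0.7161| = 0.4087


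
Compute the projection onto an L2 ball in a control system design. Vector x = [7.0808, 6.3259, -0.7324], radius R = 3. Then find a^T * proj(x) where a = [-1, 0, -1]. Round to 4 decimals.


Step 1: Compute ||x|| (intermediates to 6 decimals).
||x|| = sqrt(7.0808^2 + 6.3259^2 + (-0.7324)^2) = 9.52319
Step 2: Project.
Since ||x|| > R, scale = R/||x|| = 3/9.52319 = 0.31502, proj(x) = scale * x
proj(x) = [2.230594, 1.992785, -0.230721]
Step 3: Dot product.
a^T * proj(x) = -1*2.230594 + 0*1.992785 - 1*(-0.230721) = -1.9999


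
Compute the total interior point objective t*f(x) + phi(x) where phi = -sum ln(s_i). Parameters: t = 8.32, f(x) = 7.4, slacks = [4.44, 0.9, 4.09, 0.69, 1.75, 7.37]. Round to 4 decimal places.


Step 1: Compute log-barrier.
ln values: [1.4907, -0.1054, 1.4085, -0.3711, 0.5596, 1.9974]
phi = -(1.4907 - 0.1054 + 1.4085 - 0.3711 + 0.5596 + 1.9974) = -4.9798
Step 2: Compute augmented objective.
t*f(x) = 8.32*7.4 = 61.568
Total = 61.568 - 4.9798 = 56.5882


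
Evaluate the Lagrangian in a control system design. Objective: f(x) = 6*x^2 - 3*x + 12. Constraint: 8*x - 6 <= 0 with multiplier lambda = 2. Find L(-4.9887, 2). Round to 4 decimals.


Step 1: Evaluate f(x).
f(-4.9887) = 6*(-4.9887)^2 - 3*(-4.9887) + 12 = 176.2889
Step 2: Evaluate g(x).
g(-4.9887) = 8*-4.9887 - 6 = -45.9096
Step 3: Compute Lagrangian.
L = 176.2889 + 2*-45.9096 = 84.4697


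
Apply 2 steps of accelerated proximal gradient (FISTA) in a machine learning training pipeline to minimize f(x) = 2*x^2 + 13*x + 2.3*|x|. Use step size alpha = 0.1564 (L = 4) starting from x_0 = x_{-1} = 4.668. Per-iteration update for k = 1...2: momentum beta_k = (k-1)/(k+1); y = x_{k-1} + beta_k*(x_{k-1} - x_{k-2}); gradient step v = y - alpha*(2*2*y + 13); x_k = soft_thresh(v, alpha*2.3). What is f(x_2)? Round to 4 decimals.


FISTA on f(x) = 2*x^2 + 13*x + 2.3*|x|
L = 4, alpha = 0.1564
Iteration 1: beta = 0.0, y = 4.668 + 0.0*(4.668 - 4.668) = 4.668
  grad(y) = 31.672, v = y - alpha*grad = -0.2855
  prox(v) = soft_thresh(-0.2855, 0.3597) = 0.0
Iteration 2: beta = 0.3333, y = 0.0 + 0.3333*(0.0 - 4.668) = -1.556
  grad(y) = 6.776, v = y - alpha*grad = -2.6158
  prox(v) = soft_thresh(-2.6158, 0.3597) = -2.256
f(x_2) = 2*(-2.256)^2 + 13*(-2.256) + 2.3*|-2.256| = -13.9602


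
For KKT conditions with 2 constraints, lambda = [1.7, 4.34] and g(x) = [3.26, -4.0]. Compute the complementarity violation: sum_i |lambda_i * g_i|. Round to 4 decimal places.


KKT complementary slackness check:
lambda_1 * g_1 = 1.7 * 3.26 = 5.542
lambda_2 * g_2 = 4.34 * -4.0 = -17.36
Total violation = 5.542 + 17.36 = 22.902


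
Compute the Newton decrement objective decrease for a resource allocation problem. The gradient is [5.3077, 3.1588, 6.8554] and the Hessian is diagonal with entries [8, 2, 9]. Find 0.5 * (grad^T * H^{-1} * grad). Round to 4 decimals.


Step 1: H is diagonal, so H^(-1) * g = [0.6635, 1.5794, 0.7617].
Step 2: g^T H^(-1) g = sum_i g_i^2 / H_ii
  = (5.3077)^2/8 + (3.1588)^2/2 + (6.8554)^2/9
  = 3.5215 + 4.989 + 5.2218 = 13.7323
Step 3: Objective decrease = 0.5 * g^T H^(-1) g = 6.8662


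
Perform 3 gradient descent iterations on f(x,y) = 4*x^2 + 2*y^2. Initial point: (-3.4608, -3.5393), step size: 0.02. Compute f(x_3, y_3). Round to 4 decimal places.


Gradient descent on f(x,y) = 4*x^2 + 2*y^2.
Starting point: (-3.4608, -3.5393), alpha = 0.02
Step 1: grad_x = 2*4*-3.4608 = -27.6864, grad_y = 2*2*-3.5393 = -14.1572
  x_1 = -3.4608 - 0.02*-27.6864 = -2.9071
  y_1 = -3.5393 - 0.02*-14.1572 = -3.2562
Step 2: grad_x = 2*4*-2.9071 = -23.2566, grad_y = 2*2*-3.2562 = -13.0246
  x_2 = -2.9071 - 0.02*-23.2566 = -2.4419
  y_2 = -3.2562 - 0.02*-13.0246 = -2.9957
Step 3: grad_x = 2*4*-2.4419 = -19.5355, grad_y = 2*2*-2.9957 = -11.9827
  x_3 = -2.4419 - 0.02*-19.5355 = -2.0512
  y_3 = -2.9957 - 0.02*-11.9827 = -2.756
f(-2.0512, -2.756) = 4*(-2.0512)^2 + 2*(-2.756)^2 = 32.0214


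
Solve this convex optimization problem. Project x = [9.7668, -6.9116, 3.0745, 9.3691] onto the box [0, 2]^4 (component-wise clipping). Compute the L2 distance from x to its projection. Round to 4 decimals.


Project each component onto [0, 2].
clip(9.7668) = 2.0, clip(-6.9116) = 0.0, clip(3.0745) = 2.0, clip(9.3691) = 2.0
Projection = [2.0, 0.0, 2.0, 2.0]
Squared diffs: [60.3232, 47.7702, 1.1546, 54.3036]
Distance = sqrt(163.5516) = 12.7887


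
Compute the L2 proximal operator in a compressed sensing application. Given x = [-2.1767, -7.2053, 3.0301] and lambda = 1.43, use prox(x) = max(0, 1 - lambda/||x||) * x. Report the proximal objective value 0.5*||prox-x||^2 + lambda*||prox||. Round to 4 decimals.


Step 1: Compute ||x||.
||x|| = 8.1139
Step 2: Compute scaling factor.
scale = max(0, 1 - 1.43/8.1139) = 0.8238
Step 3: prox(x) = [-1.7931, -5.9354, 2.4961]
||prox(x)|| = 6.6839
Step 4: Proximal objective.
0.5*||prox-x||^2 = 1.0225
lambda*||prox|| = 9.558
Total = 10.5805


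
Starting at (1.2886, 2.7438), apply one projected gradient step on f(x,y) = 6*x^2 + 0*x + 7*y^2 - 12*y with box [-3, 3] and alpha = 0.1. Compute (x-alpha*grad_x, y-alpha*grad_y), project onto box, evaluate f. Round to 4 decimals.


Step 1: Compute gradient at (1.2886, 2.7438).
grad_x = 2*6*1.2886 + 0 = 15.4632
grad_y = 2*7*2.7438 - 12 = 26.4132
Step 2: Gradient step.
x_raw = 1.2886 - 0.1*15.4632 = -0.2577
y_raw = 2.7438 - 0.1*26.4132 = 0.1025
Step 3: Project onto [-3, 3].
x_proj = clip(-0.2577) = -0.2577
y_proj = clip(0.1025) = 0.1025
Step 4: Evaluate f.
f(-0.2577, 0.1025) = -0.7577


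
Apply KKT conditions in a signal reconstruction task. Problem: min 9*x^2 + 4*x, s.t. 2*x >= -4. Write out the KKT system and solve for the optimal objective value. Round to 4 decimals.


Step 1: Try lambda = 0 (constraint inactive).
Stationarity: 2*9*x + 4 = 0
x* = -4/(2*9) = -2/9 = -0.2222 (rounded; the exact value -2/9 is used below)
Check constraint: 2*-0.2222 = -0.4444 >= -4 -- satisfied.
Step 2: Compute optimal value.
f(x*) = 9*(-2/9)^2 + 4*(-2/9) = -0.4444


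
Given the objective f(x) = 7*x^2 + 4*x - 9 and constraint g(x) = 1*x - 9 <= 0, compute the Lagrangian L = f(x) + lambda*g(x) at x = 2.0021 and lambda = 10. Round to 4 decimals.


Step 1: Evaluate f(x).
f(2.0021) = 7*2.0021^2 + 4*2.0021 - 9 = 27.0672
Step 2: Evaluate g(x).
g(2.0021) = 1*2.0021 - 9 = -6.9979
Step 3: Compute Lagrangian.
L = 27.0672 + 10*-6.9979 = -42.9118


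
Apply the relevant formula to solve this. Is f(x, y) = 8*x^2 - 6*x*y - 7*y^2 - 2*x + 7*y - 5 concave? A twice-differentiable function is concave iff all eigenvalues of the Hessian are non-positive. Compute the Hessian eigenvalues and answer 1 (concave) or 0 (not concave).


The Hessian of f(x,y) = 8*x^2 - 6*x*y - 7*y^2 - 2*x + 7*y - 5 is:
H = [[16, -6], [-6, -14]]
Trace = 16 - 14 = 2
Determinant = 16*-14 - (-6)^2 = -260
Discriminant = (2)^2 - 4*-260 = 1044.0
Eigenvalues: lambda_1 = -15.1555, lambda_2 = 17.1555
The function is not concave.

0


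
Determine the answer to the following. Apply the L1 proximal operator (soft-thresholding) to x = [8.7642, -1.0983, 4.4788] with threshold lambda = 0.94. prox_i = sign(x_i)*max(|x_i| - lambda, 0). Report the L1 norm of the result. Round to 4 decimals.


Soft-thresholding with lambda = 0.94:
prox(8.7642) = sign(8.7642)*max(|8.7642| - 0.94, 0) = 7.8242
prox(-1.0983) = sign(-1.0983)*max(|-1.0983| - 0.94, 0) = -0.1583
prox(4.4788) = sign(4.4788)*max(|4.4788| - 0.94, 0) = 3.5388
prox(x) = [7.8242, -0.1583, 3.5388]
||prox(x)||_1 = 7.8242 + 0.1583 + 3.5388 = 11.5213


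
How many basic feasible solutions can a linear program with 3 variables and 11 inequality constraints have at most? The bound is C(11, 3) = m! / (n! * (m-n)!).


Each vertex corresponds to some choice of n active constraints out of m, so the number of vertices is at most C(m, n) = m! / (n!(m-n)!).
m = 11, n = 3
Numerator: 11 * 10 * 9
Denominator: 3! = 6
C(11, 3) = 165


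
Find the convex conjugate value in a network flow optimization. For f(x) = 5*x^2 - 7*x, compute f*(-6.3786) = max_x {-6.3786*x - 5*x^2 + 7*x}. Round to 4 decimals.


f*(y) = sup_x {y*x - a*x^2 - b*x} = sup_x {(y-b)*x - a*x^2}
FOC: (y - b) - 2a*x = 0 => x* = (y - b)/(2a)
x* = (-6.3786 + 7)/(2*5) = 0.0621
f*(-6.3786) = (y-b)^2/(4a) = (-6.3786 + 7)^2/(4*5)
= 0.3861/20 = 0.0193


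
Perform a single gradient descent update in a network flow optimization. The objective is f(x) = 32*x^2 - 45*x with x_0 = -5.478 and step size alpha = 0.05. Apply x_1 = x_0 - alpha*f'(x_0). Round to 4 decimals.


We compute the gradient at x_0 and apply the update.
f'(x) = 64*x - 45
f'(-5.478) = 64*-5.478 - 45 = -395.592
x_1 = -5.478 - 0.05*-395.592 = 14.3016


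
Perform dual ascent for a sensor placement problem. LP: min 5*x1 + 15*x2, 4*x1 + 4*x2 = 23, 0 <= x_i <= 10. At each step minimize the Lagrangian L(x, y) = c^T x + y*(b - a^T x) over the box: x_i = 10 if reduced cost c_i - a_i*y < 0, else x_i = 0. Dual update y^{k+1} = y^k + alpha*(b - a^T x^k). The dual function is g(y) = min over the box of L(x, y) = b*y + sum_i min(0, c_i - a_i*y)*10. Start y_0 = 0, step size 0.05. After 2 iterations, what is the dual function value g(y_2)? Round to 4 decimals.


Dual ascent for LP: min 5*x1 + 15*x2, 4*x1 + 4*x2 = 23, 0 <= x_i <= 10
Step 1: y^k = 0.0, reduced costs: (5.0, 15.0)
  x^k = (0.0, 0.0), subgradient = b - a^T x = 23.0
  y^{k+1} = 0.0 + 0.05*23.0 = 1.15
Step 2: y^k = 1.15, reduced costs: (0.4, 10.4)
  x^k = (0.0, 0.0), subgradient = b - a^T x = 23.0
  y^{k+1} = 1.15 + 0.05*23.0 = 2.3
Dual objective at y_2 = 2.3: reduced costs (-4.2, 5.8), box minimizer x = (10.0, 0.0)
g(y_2) = b*y + (c1 - a1*y)*x1 + (c2 - a2*y)*x2 = 23*2.3 + (-4.2)*10.0 + 5.8*0.0 = 52.9 - 42.0 + 0.0 = 10.9


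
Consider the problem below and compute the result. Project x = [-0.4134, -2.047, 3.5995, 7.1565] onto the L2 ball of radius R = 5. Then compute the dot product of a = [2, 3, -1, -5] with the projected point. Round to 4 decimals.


Step 1: Compute ||x|| (intermediates to 6 decimals).
||x|| = sqrt((-0.4134)^2 + (-2.047)^2 + 3.5995^2 + 7.1565^2) = 8.278466
Step 2: Project.
Since ||x|| > R, scale = R/||x|| = 5/8.278466 = 0.603977, proj(x) = scale * x
proj(x) = [-0.249684, -1.236341, 2.174015, 4.322361]
Step 3: Dot product.
a^T * proj(x) = 2*(-0.249684) + 3*(-1.236341) - 1*2.174015 - 5*4.322361 = -27.9942


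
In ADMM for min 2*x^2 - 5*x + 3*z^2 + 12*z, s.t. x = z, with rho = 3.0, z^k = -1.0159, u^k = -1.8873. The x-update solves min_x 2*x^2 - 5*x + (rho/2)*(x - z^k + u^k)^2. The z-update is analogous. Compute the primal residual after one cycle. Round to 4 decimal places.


ADMM iteration with rho = 3.0, z^k = -1.0159, u^k = -1.8873
Step 1: x-update.
Minimize 2*x^2 - 5*x + (3.0/2)*(x + 1.0159 - 1.8873)^2
FOC: (2*2 + 3.0)*x = 5 + 3.0*(-1.0159 + 1.8873)
x^{k+1} = 1.0877
Step 2: z-update.
Minimize 3*z^2 + 12*z + (3.0/2)*(1.0877 - z - 1.8873)^2
FOC: (2*3 + 3.0)*z = -12 + 3.0*(1.0877 - 1.8873)
z^{k+1} = -1.5999
Step 3: u-update.
u^{k+1} = -1.8873 + 1.0877 + 1.5999 = 0.8003
Step 4: Primal residual = |1.0877 + 1.5999| = 2.6876


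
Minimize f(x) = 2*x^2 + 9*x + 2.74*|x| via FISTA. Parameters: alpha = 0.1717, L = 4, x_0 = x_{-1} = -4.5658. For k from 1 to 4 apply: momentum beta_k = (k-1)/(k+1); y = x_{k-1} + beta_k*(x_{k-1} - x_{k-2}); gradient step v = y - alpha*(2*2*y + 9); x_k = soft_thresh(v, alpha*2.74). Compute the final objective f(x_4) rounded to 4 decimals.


FISTA on f(x) = 2*x^2 + 9*x + 2.74*|x|
L = 4, alpha = 0.1717
Iteration 1: beta = 0.0, y = -4.5658 + 0.0*(-4.5658 + 4.5658) = -4.5658
  grad(y) = -9.2632, v = y - alpha*grad = -2.9753
  prox(v) = soft_thresh(-2.9753, 0.4705) = -2.5049
Iteration 2: beta = 0.3333, y = -2.5049 + 0.3333*(-2.5049 + 4.5658) = -1.8179
  grad(y) = 1.7285, v = y - alpha*grad = -2.1147
  prox(v) = soft_thresh(-2.1147, 0.4705) = -1.6442
Iteration 3: beta = 0.5, y = -1.6442 + 0.5*(-1.6442 + 2.5049) = -1.2139
  grad(y) = 4.1445, v = y - alpha*grad = -1.9255
  prox(v) = soft_thresh(-1.9255, 0.4705) = -1.455
Iteration 4: beta = 0.6, y = -1.455 + 0.6*(-1.455 + 1.6442) = -1.3415
  grad(y) = 3.6339, v = y - alpha*grad = -1.9655
  prox(v) = soft_thresh(-1.9655, 0.4705) = -1.495
f(x_4) = 2*(-1.495)^2 + 9*(-1.495) + 2.74*|-1.495| = -4.8887


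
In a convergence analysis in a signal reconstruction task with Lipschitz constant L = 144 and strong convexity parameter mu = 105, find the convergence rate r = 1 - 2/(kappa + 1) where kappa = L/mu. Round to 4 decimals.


Step 1: Compute the condition number.
kappa = L/mu = 144/105 = 1.3714
Step 2: Compute the convergence rate.
r = 1 - 2/(kappa + 1) = 1 - 2*mu/(L + mu) = (L - mu)/(L + mu) = 39/249 = 0.1566


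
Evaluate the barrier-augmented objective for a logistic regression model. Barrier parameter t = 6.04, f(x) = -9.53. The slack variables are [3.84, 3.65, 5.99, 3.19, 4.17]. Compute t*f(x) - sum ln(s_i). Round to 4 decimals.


Step 1: Compute log-barrier.
ln values: [1.3455, 1.2947, 1.7901, 1.16, 1.4279]
phi = -(1.3455 + 1.2947 + 1.7901 + 1.16 + 1.4279) = -7.0182
Step 2: Compute augmented objective.
t*f(x) = 6.04*-9.53 = -57.5612
Total = -57.5612 - 7.0182 = -64.5794


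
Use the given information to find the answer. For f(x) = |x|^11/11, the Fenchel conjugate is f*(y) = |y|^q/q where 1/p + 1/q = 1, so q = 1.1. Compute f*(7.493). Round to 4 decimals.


The conjugate exponent q satisfies 1/p + 1/q = 1.
p = 11, so q = 11/(11 - 1) = 1.1
|y|^q = 7.493^1.1 = 9.1648
f*(7.493) = 9.1648 / 1.1 = 8.3316


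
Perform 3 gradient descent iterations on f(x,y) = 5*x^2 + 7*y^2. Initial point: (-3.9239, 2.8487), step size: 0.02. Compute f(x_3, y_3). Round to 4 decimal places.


Gradient descent on f(x,y) = 5*x^2 + 7*y^2.
Starting point: (-3.9239, 2.8487), alpha = 0.02
Step 1: grad_x = 2*5*-3.9239 = -39.239, grad_y = 2*7*2.8487 = 39.8818
  x_1 = -3.9239 - 0.02*-39.239 = -3.1391
  y_1 = 2.8487 - 0.02*39.8818 = 2.0511
Step 2: grad_x = 2*5*-3.1391 = -31.3912, grad_y = 2*7*2.0511 = 28.7149
  x_2 = -3.1391 - 0.02*-31.3912 = -2.5113
  y_2 = 2.0511 - 0.02*28.7149 = 1.4768
Step 3: grad_x = 2*5*-2.5113 = -25.113, grad_y = 2*7*1.4768 = 20.6747
  x_3 = -2.5113 - 0.02*-25.113 = -2.009
  y_3 = 1.4768 - 0.02*20.6747 = 1.0633
f(-2.009, 1.0633) = 5*(-2.009)^2 + 7*1.0633^2 = 28.095


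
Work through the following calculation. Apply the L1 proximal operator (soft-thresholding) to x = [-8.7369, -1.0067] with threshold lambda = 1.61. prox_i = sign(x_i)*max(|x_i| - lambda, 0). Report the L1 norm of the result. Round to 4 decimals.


Soft-thresholding with lambda = 1.61:
prox(-8.7369) = sign(-8.7369)*max(|-8.7369| - 1.61, 0) = -7.1269
prox(-1.0067) = sign(-1.0067)*max(|-1.0067| - 1.61, 0) = 0.0
prox(x) = [-7.1269, 0.0]
||prox(x)||_1 = 7.1269 + 0.0 = 7.1269


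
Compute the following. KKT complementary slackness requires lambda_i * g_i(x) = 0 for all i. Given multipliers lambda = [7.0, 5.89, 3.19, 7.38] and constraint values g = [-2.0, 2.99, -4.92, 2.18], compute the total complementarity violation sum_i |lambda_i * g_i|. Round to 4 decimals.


KKT complementary slackness check:
lambda_1 * g_1 = 7.0 * -2.0 = -14.0
lambda_2 * g_2 = 5.89 * 2.99 = 17.6111
lambda_3 * g_3 = 3.19 * -4.92 = -15.6948
lambda_4 * g_4 = 7.38 * 2.18 = 16.0884
Total violation = 14.0 + 17.6111 + 15.6948 + 16.0884 = 63.3943


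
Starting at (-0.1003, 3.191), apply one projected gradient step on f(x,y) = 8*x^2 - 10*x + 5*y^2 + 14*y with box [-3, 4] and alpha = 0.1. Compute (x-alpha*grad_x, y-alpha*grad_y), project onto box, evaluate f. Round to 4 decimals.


Step 1: Compute gradient at (-0.1003, 3.191).
grad_x = 2*8*-0.1003 - 10 = -11.6048
grad_y = 2*5*3.191 + 14 = 45.91
Step 2: Gradient step.
x_raw = -0.1003 - 0.1*-11.6048 = 1.0602
y_raw = 3.191 - 0.1*45.91 = -1.4
Step 3: Project onto [-3, 4].
x_proj = clip(1.0602) = 1.0602
y_proj = clip(-1.4) = -1.4
Step 4: Evaluate f.
f(1.0602, -1.4) = -11.4099


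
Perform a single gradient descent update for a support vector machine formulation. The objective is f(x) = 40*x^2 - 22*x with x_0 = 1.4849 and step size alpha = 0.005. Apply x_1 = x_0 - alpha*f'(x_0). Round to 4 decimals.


We compute the gradient at x_0 and apply the update.
f'(x) = 80*x - 22
f'(1.4849) = 80*1.4849 - 22 = 96.792
x_1 = 1.4849 - 0.005*96.792 = 1.0009


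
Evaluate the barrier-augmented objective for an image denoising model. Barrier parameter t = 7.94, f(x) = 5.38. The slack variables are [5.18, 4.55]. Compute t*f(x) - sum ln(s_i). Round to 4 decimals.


Step 1: Compute log-barrier.
ln values: [1.6448, 1.5151]
phi = -(1.6448 + 1.5151) = -3.1599
Step 2: Compute augmented objective.
t*f(x) = 7.94*5.38 = 42.7172
Total = 42.7172 - 3.1599 = 39.5573


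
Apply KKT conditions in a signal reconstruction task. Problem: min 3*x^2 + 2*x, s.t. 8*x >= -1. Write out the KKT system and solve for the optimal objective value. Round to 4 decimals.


Step 1: Try lambda = 0 (constraint inactive).
x_unc = -2/(2*3) = -0.3333
Check: 8*-0.3333 = -2.6664 < -1 -- violated!
Step 2: Constraint must be active: 8*x = -1
x* = -1/8 = -0.125
lambda = (2*3*(-0.125) + 2)/8 = 0.1563
Step 3: Compute optimal value.
f(x*) = 3*(-0.125)^2 + 2*(-0.125) = -0.2031


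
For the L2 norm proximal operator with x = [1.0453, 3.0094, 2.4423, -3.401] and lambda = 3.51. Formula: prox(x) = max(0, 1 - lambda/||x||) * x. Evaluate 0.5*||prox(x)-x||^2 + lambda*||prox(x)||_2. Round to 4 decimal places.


Step 1: Compute ||x||.
||x|| = 5.2613
Step 2: Compute scaling factor.
scale = max(0, 1 - 3.51/5.2613) = 0.3329
Step 3: prox(x) = [0.3479, 1.0017, 0.8129, -1.1321]
||prox(x)|| = 1.7513
Step 4: Proximal objective.
0.5*||prox-x||^2 = 6.1601
lambda*||prox|| = 6.1471
Total = 12.3069


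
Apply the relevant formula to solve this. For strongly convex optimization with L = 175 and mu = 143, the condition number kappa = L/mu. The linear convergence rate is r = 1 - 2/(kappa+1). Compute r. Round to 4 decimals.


Step 1: Compute the condition number.
kappa = L/mu = 175/143 = 1.2238
Step 2: Compute the convergence rate.
r = 1 - 2/(kappa + 1) = 1 - 2*mu/(L + mu) = (L - mu)/(L + mu) = 32/318 = 0.1006


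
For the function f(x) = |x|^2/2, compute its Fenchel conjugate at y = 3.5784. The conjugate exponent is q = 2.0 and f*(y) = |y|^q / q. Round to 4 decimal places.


The conjugate exponent q satisfies 1/p + 1/q = 1.
p = 2, so q = 2/(2 - 1) = 2.0
|y|^q = 3.5784^2.0 = 12.8049
f*(3.5784) = 12.8049 / 2.0 = 6.4025


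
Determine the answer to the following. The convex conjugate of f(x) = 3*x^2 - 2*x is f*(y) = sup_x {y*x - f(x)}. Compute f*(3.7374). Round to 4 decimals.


f*(y) = sup_x {y*x - a*x^2 - b*x} = sup_x {(y-b)*x - a*x^2}
FOC: (y - b) - 2a*x = 0 => x* = (y - b)/(2a)
x* = (3.7374 + 2)/(2*3) = 0.9562
f*(3.7374) = (y-b)^2/(4a) = (3.7374 + 2)^2/(4*3)
= 32.9178/12 = 2.7431


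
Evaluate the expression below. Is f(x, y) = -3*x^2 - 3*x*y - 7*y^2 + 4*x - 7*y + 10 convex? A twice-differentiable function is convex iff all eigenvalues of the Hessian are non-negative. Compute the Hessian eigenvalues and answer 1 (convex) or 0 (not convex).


The Hessian of f(x,y) = -3*x^2 - 3*x*y - 7*y^2 + 4*x - 7*y + 10 is:
H = [[-6, -3], [-3, -14]]
Trace = -6 - 14 = -20
Determinant = -6*-14 - (-3)^2 = 75
Discriminant = (-20)^2 - 4*75 = 100.0
Eigenvalues: lambda_1 = -15.0, lambda_2 = -5.0
The function is not convex.

0


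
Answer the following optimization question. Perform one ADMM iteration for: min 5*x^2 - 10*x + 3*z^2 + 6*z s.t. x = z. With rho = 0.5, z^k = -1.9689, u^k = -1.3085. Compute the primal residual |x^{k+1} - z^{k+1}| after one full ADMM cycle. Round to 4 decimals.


ADMM iteration with rho = 0.5, z^k = -1.9689, u^k = -1.3085
Step 1: x-update.
Minimize 5*x^2 - 10*x + (0.5/2)*(x + 1.9689 - 1.3085)^2
FOC: (2*5 + 0.5)*x = 10 + 0.5*(-1.9689 + 1.3085)
x^{k+1} = 0.9209
Step 2: z-update.
Minimize 3*z^2 + 6*z + (0.5/2)*(0.9209 - z - 1.3085)^2
FOC: (2*3 + 0.5)*z = -6 + 0.5*(0.9209 - 1.3085)
z^{k+1} = -0.9529
Step 3: u-update.
u^{k+1} = -1.3085 + 0.9209 + 0.9529 = 0.5653
Step 4: Primal residual = |0.9209 + 0.9529| = 1.8738


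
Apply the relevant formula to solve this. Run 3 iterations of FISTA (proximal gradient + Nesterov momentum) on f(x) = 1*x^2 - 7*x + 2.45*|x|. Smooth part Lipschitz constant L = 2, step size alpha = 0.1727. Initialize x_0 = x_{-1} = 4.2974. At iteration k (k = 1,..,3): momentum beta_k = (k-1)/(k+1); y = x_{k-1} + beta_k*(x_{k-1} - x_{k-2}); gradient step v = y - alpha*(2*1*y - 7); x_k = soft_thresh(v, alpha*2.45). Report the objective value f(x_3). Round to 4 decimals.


FISTA on f(x) = 1*x^2 - 7*x + 2.45*|x|
L = 2, alpha = 0.1727
Iteration 1: beta = 0.0, y = 4.2974 + 0.0*(4.2974 - 4.2974) = 4.2974
  grad(y) = 1.5948, v = y - alpha*grad = 4.022
  prox(v) = soft_thresh(4.022, 0.4231) = 3.5989
Iteration 2: beta = 0.3333, y = 3.5989 + 0.3333*(3.5989 - 4.2974) = 3.366
  grad(y) = -0.268, v = y - alpha*grad = 3.4123
  prox(v) = soft_thresh(3.4123, 0.4231) = 2.9892
Iteration 3: beta = 0.5, y = 2.9892 + 0.5*(2.9892 - 3.5989) = 2.6843
  grad(y) = -1.6313, v = y - alpha*grad = 2.9661
  prox(v) = soft_thresh(2.9661, 0.4231) = 2.543
f(x_3) = 1*2.543^2 - 7*2.543 + 2.45*|2.543| = -5.1038


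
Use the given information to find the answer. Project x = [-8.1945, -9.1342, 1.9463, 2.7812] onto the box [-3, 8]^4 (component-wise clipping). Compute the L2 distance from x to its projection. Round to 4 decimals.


Project each component onto [-3, 8].
clip(-8.1945) = -3.0, clip(-9.1342) = -3.0, clip(1.9463) = 1.9463, clip(2.7812) = 2.7812
Projection = [-3.0, -3.0, 1.9463, 2.7812]
Squared diffs: [26.9828, 37.6284, 0.0, 0.0]
Distance = sqrt(64.6112) = 8.0381


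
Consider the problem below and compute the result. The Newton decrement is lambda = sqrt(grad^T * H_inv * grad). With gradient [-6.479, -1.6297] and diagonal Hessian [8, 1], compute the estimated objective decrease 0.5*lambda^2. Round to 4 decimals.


Step 1: H is diagonal, so H^(-1) * g = [-0.8099, -1.6297].
Step 2: g^T H^(-1) g = sum_i g_i^2 / H_ii
  = (-6.479)^2/8 + (-1.6297)^2/1
  = 5.2472 + 2.6559 = 7.9031
Step 3: Objective decrease = 0.5 * g^T H^(-1) g = 3.9516


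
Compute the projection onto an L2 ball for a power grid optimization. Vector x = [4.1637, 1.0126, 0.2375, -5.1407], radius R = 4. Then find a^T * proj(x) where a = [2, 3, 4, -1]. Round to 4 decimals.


Step 1: Compute ||x|| (intermediates to 6 decimals).
||x|| = sqrt(4.1637^2 + 1.0126^2 + 0.2375^2 + (-5.1407)^2) = 6.696638
Step 2: Project.
Since ||x|| > R, scale = R/||x|| = 4/6.696638 = 0.597315, proj(x) = scale * x
proj(x) = [2.48704, 0.604841, 0.141862, -3.070617]
Step 3: Dot product.
a^T * proj(x) = 2*2.48704 + 3*0.604841 + 4*0.141862 - 1*(-3.070617) = 10.4267


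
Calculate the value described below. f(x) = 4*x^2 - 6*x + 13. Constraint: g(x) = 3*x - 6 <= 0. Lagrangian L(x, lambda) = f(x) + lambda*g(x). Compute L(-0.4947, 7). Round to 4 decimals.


Step 1: Evaluate f(x).
f(-0.4947) = 4*(-0.4947)^2 - 6*(-0.4947) + 13 = 16.9471
Step 2: Evaluate g(x).
g(-0.4947) = 3*-0.4947 - 6 = -7.4841
Step 3: Compute Lagrangian.
L = 16.9471 + 7*-7.4841 = -35.4416


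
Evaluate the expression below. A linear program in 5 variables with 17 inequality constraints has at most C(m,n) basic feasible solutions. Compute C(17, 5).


Each vertex corresponds to some choice of n active constraints out of m, so the number of vertices is at most C(m, n) = m! / (n!(m-n)!).
m = 17, n = 5
Numerator: 17 * 16 * 15 * 14 * 13
Denominator: 5! = 120
C(17, 5) = 6188


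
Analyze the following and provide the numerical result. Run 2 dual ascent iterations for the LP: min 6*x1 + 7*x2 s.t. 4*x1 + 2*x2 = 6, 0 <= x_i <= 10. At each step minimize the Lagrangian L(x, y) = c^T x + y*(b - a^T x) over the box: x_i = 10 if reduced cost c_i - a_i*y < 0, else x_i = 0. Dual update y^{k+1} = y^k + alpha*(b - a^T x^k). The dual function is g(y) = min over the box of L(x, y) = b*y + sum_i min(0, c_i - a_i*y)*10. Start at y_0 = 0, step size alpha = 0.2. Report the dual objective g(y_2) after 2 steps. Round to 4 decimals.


Dual ascent for LP: min 6*x1 + 7*x2, 4*x1 + 2*x2 = 6, 0 <= x_i <= 10
Step 1: y^k = 0.0, reduced costs: (6.0, 7.0)
  x^k = (0.0, 0.0), subgradient = b - a^T x = 6.0
  y^{k+1} = 0.0 + 0.2*6.0 = 1.2
Step 2: y^k = 1.2, reduced costs: (1.2, 4.6)
  x^k = (0.0, 0.0), subgradient = b - a^T x = 6.0
  y^{k+1} = 1.2 + 0.2*6.0 = 2.4
Dual objective at y_2 = 2.4: reduced costs (-3.6, 2.2), box minimizer x = (10.0, 0.0)
g(y_2) = b*y + (c1 - a1*y)*x1 + (c2 - a2*y)*x2 = 6*2.4 + (-3.6)*10.0 + 2.2*0.0 = 14.4 - 36.0 + 0.0 = -21.6


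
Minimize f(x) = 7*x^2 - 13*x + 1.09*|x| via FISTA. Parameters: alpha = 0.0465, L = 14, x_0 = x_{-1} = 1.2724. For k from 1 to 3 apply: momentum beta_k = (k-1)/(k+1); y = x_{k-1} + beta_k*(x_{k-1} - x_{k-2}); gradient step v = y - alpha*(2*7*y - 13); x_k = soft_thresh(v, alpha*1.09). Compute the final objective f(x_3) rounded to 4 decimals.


FISTA on f(x) = 7*x^2 - 13*x + 1.09*|x|
L = 14, alpha = 0.0465
Iteration 1: beta = 0.0, y = 1.2724 + 0.0*(1.2724 - 1.2724) = 1.2724
  grad(y) = 4.8136, v = y - alpha*grad = 1.0486
  prox(v) = soft_thresh(1.0486, 0.0507) = 0.9979
Iteration 2: beta = 0.3333, y = 0.9979 + 0.3333*(0.9979 - 1.2724) = 0.9064
  grad(y) = -0.3107, v = y - alpha*grad = 0.9208
  prox(v) = soft_thresh(0.9208, 0.0507) = 0.8701
Iteration 3: beta = 0.5, y = 0.8701 + 0.5*(0.8701 - 0.9979) = 0.8063
  grad(y) = -1.7122, v = y - alpha*grad = 0.8859
  prox(v) = soft_thresh(0.8859, 0.0507) = 0.8352
f(x_3) = 7*0.8352^2 - 13*0.8352 + 1.09*|0.8352| = -5.0643


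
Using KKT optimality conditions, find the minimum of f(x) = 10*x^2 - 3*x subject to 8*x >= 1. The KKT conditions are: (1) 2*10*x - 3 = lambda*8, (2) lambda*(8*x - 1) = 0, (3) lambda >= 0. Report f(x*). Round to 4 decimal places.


Step 1: Try lambda = 0 (constraint inactive).
Stationarity: 2*10*x - 3 = 0
x* = 3/(2*10) = 0.15
Check constraint: 8*0.15 = 1.2 >= 1 -- satisfied.
Step 2: Compute optimal value.
f(x*) = 10*0.15^2 - 3*0.15 = -0.225


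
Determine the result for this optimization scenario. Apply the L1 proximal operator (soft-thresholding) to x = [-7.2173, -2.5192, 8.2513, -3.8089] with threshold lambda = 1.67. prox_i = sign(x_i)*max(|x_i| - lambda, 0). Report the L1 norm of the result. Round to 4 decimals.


Soft-thresholding with lambda = 1.67:
prox(-7.2173) = sign(-7.2173)*max(|-7.2173| - 1.67, 0) = -5.5473
prox(-2.5192) = sign(-2.5192)*max(|-2.5192| - 1.67, 0) = -0.8492
prox(8.2513) = sign(8.2513)*max(|8.2513| - 1.67, 0) = 6.5813
prox(-3.8089) = sign(-3.8089)*max(|-3.8089| - 1.67, 0) = -2.1389
prox(x) = [-5.5473, -0.8492, 6.5813, -2.1389]
||prox(x)||_1 = 5.5473 + 0.8492 + 6.5813 + 2.1389 = 15.1167
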